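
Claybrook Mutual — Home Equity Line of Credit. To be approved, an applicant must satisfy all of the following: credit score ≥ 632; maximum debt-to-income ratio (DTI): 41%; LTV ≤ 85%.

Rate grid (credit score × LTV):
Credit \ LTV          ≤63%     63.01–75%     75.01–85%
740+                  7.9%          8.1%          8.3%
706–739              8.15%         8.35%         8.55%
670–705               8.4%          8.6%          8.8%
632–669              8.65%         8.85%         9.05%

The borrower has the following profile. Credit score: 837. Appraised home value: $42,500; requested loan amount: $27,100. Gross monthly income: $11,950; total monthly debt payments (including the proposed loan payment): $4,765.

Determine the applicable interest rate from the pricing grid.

8.1%

Credit score 837 ≥ 632; Debt-to-income = 4,765/11,950 = 39.9% — meets 41% limit
Loan-to-value = 27,100/42,500 = 63.8% — pass (85% max)
Row: 837 falls in 740+. Column: 63.8% falls in 63.01–75%. Rate = 8.1%.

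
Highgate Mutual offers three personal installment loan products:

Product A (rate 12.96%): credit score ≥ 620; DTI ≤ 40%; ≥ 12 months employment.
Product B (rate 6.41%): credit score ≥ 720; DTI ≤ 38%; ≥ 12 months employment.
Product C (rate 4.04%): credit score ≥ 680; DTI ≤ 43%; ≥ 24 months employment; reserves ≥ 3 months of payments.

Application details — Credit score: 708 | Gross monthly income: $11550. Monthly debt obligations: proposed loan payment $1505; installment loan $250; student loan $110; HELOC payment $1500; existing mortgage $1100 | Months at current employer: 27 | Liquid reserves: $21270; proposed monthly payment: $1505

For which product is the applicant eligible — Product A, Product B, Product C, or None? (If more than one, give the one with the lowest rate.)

Total debts = (1,505 + 250 + 110 + 1,500 + 1,100) = 4,465; DTI = 4,465/11,550 = 38.7%.
Reserves = 21,270/1,505 = 14.1 months.
Product A: score 708 ≥ 620; DTI 38.7% ≤ 40%; employment 27 ≥ 12 mo → qualifies.
Product B: score 708 < 720; DTI 38.7% > 38%; employment 27 ≥ 12 mo → does not qualify.
Product C: score 708 ≥ 680; DTI 38.7% ≤ 43%; employment 27 ≥ 24 mo; reserves 14.1 ≥ 3 mo → qualifies.
Qualifying: Product A, Product C. Lowest rate is 4.04% → Product C.

Product C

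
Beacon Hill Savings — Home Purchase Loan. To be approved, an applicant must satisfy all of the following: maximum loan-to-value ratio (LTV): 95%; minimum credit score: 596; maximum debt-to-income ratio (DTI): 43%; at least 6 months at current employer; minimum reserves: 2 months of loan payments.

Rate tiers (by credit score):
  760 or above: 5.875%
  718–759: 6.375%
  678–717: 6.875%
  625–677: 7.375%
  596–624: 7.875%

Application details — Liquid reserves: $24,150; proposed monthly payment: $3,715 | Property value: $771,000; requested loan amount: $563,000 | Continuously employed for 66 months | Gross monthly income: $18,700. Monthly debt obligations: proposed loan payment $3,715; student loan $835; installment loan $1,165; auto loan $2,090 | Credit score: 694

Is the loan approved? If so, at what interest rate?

Approved at 6.875%

Credit score 694 ≥ 596 (meets minimum)
Reserves = 24,150/3,715 = 6.5 months ≥ 2
Employment 66 ≥ 6 months
Total monthly debts = (3,715 + 835 + 1,165 + 2,090) = 7,805. DTI = 7,805/18,700 = 41.7% ≤ 43%
LTV: 563,000 ÷ 771,000 = 73%, within 95% cap
All requirements met. Score 694 falls in the 678–717 tier → 6.875%.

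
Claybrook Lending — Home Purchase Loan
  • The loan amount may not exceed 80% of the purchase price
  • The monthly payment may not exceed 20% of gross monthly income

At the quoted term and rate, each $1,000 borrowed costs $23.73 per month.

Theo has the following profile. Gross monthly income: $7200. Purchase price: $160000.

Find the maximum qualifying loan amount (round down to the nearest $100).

$60,600

Payment cap: 20% × $7,200 = $1,440/month.
At $23.73 per $1,000, that supports 1,440/23.73 × 1,000 ≈ $60,682 → $60,600.
LTV cap: 80% × $160,000 = $128,000 → $128,000.
Binding constraint: payment-to-income.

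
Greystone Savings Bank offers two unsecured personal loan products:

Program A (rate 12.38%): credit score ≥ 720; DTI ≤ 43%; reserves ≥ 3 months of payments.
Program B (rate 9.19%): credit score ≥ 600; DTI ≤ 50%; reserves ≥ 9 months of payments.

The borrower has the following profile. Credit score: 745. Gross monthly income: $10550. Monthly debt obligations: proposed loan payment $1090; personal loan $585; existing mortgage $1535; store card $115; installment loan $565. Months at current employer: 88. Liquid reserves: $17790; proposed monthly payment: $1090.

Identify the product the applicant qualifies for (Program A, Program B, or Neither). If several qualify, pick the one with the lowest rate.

Total debts = (1,090 + 585 + 1,535 + 115 + 565) = 3,890; DTI = 3,890/10,550 = 36.9%.
Reserves = 17,790/1,090 = 16.3 months.
Program A: score 745 ≥ 720; DTI 36.9% ≤ 43%; reserves 16.3 ≥ 3 mo → qualifies.
Program B: score 745 ≥ 600; DTI 36.9% ≤ 50%; reserves 16.3 ≥ 9 mo → qualifies.
Qualifying: Program A, Program B. Lowest rate is 9.19% → Program B.

Program B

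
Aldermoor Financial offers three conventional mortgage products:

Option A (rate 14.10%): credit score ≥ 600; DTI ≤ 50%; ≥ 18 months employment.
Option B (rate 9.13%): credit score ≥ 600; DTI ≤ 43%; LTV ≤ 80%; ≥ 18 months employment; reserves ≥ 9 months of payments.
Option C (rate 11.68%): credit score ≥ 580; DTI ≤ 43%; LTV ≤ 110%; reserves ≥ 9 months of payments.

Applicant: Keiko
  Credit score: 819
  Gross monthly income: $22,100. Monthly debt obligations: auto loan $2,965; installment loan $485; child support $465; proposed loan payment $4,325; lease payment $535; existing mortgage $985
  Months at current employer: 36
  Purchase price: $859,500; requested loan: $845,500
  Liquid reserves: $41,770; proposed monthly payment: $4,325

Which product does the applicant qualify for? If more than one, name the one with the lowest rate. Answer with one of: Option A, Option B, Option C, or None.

Total debts = (2,965 + 485 + 465 + 4,325 + 535 + 985) = 9,760; DTI = 9,760/22,100 = 44.2%.
LTV = 845,500/859,500 = 98.4%.
Reserves = 41,770/4,325 = 9.7 months.
Option A: score 819 ≥ 600; DTI 44.2% ≤ 50%; employment 36 ≥ 18 mo → qualifies.
Option B: score 819 ≥ 600; DTI 44.2% > 43%; LTV 98.4% > 80%; employment 36 ≥ 18 mo; reserves 9.7 ≥ 9 mo → does not qualify.
Option C: score 819 ≥ 580; DTI 44.2% > 43%; LTV 98.4% ≤ 110%; reserves 9.7 ≥ 9 mo → does not qualify.

Option A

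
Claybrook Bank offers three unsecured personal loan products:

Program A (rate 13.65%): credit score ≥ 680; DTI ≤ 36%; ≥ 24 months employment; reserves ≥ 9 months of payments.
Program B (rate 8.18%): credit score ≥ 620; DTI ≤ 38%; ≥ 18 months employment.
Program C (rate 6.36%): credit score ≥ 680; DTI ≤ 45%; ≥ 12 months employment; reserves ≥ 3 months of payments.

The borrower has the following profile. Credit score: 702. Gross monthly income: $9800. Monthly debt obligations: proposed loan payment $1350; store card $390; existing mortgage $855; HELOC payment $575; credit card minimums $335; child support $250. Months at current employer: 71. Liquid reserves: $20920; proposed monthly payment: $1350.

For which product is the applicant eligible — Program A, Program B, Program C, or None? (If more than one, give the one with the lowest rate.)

Program C

Total debts = (1,350 + 390 + 855 + 575 + 335 + 250) = 3,755; DTI = 3,755/9,800 = 38.3%.
Reserves = 20,920/1,350 = 15.5 months.
Program A: score 702 ≥ 680; DTI 38.3% > 36%; employment 71 ≥ 24 mo; reserves 15.5 ≥ 9 mo → does not qualify.
Program B: score 702 ≥ 620; DTI 38.3% > 38%; employment 71 ≥ 18 mo → does not qualify.
Program C: score 702 ≥ 680; DTI 38.3% ≤ 45%; employment 71 ≥ 12 mo; reserves 15.5 ≥ 3 mo → qualifies.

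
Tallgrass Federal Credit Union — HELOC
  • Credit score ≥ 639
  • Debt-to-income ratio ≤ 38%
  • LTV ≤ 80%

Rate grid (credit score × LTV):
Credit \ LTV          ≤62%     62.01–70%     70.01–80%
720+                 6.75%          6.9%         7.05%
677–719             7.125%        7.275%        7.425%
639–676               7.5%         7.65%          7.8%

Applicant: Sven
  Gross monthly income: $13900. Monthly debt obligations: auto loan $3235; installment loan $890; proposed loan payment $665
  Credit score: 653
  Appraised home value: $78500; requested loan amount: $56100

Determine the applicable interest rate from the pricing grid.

Credit score 653 ≥ 639; Total monthly debts = (3,235 + 890 + 665) = 4,790. DTI = 4,790/13,900 = 34.5% ≤ 38%
LTV = 56,100/78,500 = 71.5% ≤ 80%
Row: 653 falls in 639–676. Column: 71.5% falls in 70.01–80%. Rate = 7.8%.

7.8%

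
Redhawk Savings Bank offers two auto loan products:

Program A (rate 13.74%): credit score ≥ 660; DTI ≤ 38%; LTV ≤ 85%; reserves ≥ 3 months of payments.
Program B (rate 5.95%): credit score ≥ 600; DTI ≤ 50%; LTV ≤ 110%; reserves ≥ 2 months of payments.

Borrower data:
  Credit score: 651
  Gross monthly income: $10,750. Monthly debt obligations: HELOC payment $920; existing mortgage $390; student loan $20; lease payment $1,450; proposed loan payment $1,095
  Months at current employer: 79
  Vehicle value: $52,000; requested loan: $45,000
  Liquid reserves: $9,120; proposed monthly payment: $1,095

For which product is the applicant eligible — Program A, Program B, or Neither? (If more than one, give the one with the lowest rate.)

Program B

Total debts = (920 + 390 + 20 + 1,450 + 1,095) = 3,875; DTI = 3,875/10,750 = 36%.
LTV = 45,000/52,000 = 86.5%.
Reserves = 9,120/1,095 = 8.3 months.
Program A: score 651 < 660; DTI 36% ≤ 38%; LTV 86.5% > 85%; reserves 8.3 ≥ 3 mo → does not qualify.
Program B: score 651 ≥ 600; DTI 36% ≤ 50%; LTV 86.5% ≤ 110%; reserves 8.3 ≥ 2 mo → qualifies.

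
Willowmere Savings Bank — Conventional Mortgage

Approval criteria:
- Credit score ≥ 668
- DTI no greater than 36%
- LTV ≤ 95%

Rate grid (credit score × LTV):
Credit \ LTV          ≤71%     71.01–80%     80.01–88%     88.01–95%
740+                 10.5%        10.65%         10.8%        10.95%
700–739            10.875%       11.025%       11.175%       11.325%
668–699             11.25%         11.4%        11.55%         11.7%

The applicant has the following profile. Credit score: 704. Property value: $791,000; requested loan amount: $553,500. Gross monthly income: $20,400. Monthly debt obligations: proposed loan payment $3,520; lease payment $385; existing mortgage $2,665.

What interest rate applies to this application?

Credit score 704 ≥ 668; Total monthly debts = (3,520 + 385 + 2,665) = 6,570. DTI = 6,570/20,400 = 32.2% ≤ 36%
LTV: 553,500 ÷ 791,000 = 70%, within 95% cap
Score 704 is in the 700–739 band; LTV 70% is in the ≤71% band → 10.875%.

10.875%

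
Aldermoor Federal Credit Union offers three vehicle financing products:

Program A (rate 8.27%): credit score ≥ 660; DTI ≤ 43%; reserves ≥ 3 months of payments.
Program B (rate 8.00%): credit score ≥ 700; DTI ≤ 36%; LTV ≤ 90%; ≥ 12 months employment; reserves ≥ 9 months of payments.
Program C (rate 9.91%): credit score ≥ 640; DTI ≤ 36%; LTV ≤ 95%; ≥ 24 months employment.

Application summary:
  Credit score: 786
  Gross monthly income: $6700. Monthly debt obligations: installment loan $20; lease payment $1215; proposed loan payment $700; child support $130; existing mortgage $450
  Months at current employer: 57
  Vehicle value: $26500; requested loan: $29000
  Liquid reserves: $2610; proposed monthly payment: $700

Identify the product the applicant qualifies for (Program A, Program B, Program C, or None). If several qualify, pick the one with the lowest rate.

Program A

Total debts = (20 + 1,215 + 700 + 130 + 450) = 2,515; DTI = 2,515/6,700 = 37.5%.
LTV = 29,000/26,500 = 109.4%.
Reserves = 2,610/700 = 3.7 months.
Program A: score 786 ≥ 660; DTI 37.5% ≤ 43%; reserves 3.7 ≥ 3 mo → qualifies.
Program B: score 786 ≥ 700; DTI 37.5% > 36%; LTV 109.4% > 90%; employment 57 ≥ 12 mo; reserves 3.7 < 9 mo → does not qualify.
Program C: score 786 ≥ 640; DTI 37.5% > 36%; LTV 109.4% > 95%; employment 57 ≥ 24 mo → does not qualify.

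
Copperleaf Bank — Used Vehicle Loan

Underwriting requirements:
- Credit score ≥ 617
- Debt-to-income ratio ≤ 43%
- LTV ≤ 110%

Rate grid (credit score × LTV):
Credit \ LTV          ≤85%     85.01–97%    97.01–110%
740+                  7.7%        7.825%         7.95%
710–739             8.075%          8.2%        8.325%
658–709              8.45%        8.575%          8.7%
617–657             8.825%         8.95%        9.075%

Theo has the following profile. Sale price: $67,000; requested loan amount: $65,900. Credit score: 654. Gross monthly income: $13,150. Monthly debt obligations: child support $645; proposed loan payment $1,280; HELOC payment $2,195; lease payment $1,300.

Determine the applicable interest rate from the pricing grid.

Credit score 654 ≥ 617; Total monthly debts = (645 + 1,280 + 2,195 + 1,300) = 5,420. DTI = 5,420/13,150 = 41.2% ≤ 43%
Loan-to-value = 65,900/67,000 = 98.4% — pass (110% max)
Row: 654 falls in 617–657. Column: 98.4% falls in 97.01–110%. Rate = 9.075%.

9.075%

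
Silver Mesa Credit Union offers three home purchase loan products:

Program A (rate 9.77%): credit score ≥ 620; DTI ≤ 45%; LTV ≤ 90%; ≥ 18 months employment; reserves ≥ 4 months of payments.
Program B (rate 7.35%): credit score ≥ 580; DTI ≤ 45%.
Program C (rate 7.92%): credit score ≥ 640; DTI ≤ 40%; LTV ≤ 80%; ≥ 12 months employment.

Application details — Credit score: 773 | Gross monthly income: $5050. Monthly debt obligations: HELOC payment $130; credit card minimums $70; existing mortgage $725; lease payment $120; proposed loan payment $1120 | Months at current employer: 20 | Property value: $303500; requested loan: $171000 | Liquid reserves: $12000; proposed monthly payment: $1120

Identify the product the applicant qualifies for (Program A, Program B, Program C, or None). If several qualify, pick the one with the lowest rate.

Total debts = (130 + 70 + 725 + 120 + 1,120) = 2,165; DTI = 2,165/5,050 = 42.9%.
LTV = 171,000/303,500 = 56.3%.
Reserves = 12,000/1,120 = 10.7 months.
Program A: score 773 ≥ 620; DTI 42.9% ≤ 45%; LTV 56.3% ≤ 90%; employment 20 ≥ 18 mo; reserves 10.7 ≥ 4 mo → qualifies.
Program B: score 773 ≥ 580; DTI 42.9% ≤ 45% → qualifies.
Program C: score 773 ≥ 640; DTI 42.9% > 40%; LTV 56.3% ≤ 80%; employment 20 ≥ 12 mo → does not qualify.
Qualifying: Program A, Program B. Lowest rate is 7.35% → Program B.

Program B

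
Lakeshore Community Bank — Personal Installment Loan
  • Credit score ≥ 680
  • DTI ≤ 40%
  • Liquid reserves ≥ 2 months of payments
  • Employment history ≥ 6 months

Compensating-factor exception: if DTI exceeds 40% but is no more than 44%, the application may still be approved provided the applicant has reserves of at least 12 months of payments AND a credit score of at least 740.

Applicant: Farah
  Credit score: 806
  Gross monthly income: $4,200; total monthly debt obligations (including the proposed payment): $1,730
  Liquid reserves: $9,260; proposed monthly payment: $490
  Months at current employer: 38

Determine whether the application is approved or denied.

Approved

Credit score 806 ≥ 680 (meets base)
DTI: 1,730 ÷ 4,200 = 41.2%, over the 40% base limit.
Liquid reserves cover 9,260/490 = 18.9 months — ≥ 2 required
Employment 38 ≥ 6 months
41.2% falls in the override range (40%–44%), so the compensating-factor test applies.
Reserves 18.9 ≥ 12 months; credit score 806 ≥ 740.
Both override conditions satisfied; DTI exception granted.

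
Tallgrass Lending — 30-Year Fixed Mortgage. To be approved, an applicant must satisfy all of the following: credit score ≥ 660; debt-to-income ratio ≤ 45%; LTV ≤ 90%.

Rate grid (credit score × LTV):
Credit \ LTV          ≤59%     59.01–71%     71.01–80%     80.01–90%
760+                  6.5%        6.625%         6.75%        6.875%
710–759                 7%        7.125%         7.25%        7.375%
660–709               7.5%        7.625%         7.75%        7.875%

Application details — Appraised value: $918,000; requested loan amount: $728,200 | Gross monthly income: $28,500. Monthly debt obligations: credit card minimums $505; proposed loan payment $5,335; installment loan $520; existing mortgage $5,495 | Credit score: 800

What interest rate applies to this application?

Credit score 800 ≥ 660; Total monthly debts = (505 + 5,335 + 520 + 5,495) = 11,855. DTI: 11,855 ÷ 28,500 = 41.6%, within the 45% cap
Loan-to-value = 728,200/918,000 = 79.3% — pass (90% max)
Score 800 is in the 760+ band; LTV 79.3% is in the 71.01–80% band → 6.75%.

6.75%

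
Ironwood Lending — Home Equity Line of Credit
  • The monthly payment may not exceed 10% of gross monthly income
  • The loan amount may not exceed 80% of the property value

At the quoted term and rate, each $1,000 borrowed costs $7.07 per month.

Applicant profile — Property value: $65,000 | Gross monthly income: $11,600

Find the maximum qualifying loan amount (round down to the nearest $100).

$52,000

Payment cap: 10% × $11,600 = $1,160/month.
At $7.07 per $1,000, that supports 1,160/7.07 × 1,000 ≈ $164,073 → $164,000.
LTV cap: 80% × $65,000 = $52,000 → $52,000.
Binding constraint: loan-to-value.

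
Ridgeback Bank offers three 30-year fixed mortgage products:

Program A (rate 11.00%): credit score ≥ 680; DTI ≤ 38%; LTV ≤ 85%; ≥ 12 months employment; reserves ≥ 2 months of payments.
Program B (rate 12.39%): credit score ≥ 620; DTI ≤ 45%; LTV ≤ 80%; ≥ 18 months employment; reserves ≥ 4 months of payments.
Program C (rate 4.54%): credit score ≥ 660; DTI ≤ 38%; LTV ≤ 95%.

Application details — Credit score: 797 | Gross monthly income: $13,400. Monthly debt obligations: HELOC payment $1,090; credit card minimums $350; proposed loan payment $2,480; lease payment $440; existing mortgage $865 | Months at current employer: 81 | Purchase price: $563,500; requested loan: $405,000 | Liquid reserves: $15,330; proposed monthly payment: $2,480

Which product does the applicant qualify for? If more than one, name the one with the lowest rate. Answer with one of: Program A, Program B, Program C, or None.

Program B

Total debts = (1,090 + 350 + 2,480 + 440 + 865) = 5,225; DTI = 5,225/13,400 = 39%.
LTV = 405,000/563,500 = 71.9%.
Reserves = 15,330/2,480 = 6.2 months.
Program A: score 797 ≥ 680; DTI 39% > 38%; LTV 71.9% ≤ 85%; employment 81 ≥ 12 mo; reserves 6.2 ≥ 2 mo → does not qualify.
Program B: score 797 ≥ 620; DTI 39% ≤ 45%; LTV 71.9% ≤ 80%; employment 81 ≥ 18 mo; reserves 6.2 ≥ 4 mo → qualifies.
Program C: score 797 ≥ 660; DTI 39% > 38%; LTV 71.9% ≤ 95% → does not qualify.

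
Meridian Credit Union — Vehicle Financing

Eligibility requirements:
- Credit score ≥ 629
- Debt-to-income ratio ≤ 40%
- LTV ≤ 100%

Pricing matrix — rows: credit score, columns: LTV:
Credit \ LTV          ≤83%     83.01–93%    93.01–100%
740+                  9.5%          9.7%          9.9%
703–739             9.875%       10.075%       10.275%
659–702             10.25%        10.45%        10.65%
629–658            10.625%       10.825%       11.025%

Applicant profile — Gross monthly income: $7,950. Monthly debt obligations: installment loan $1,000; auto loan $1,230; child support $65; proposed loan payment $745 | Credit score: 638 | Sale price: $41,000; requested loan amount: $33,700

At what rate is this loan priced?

Credit score 638 ≥ 629; Total monthly debts = (1,000 + 1,230 + 65 + 745) = 3,040. Debt-to-income = 3,040/7,950 = 38.2% — meets 40% limit
Loan-to-value = 33,700/41,000 = 82.2% — pass (100% max)
Score 638 is in the 629–658 band; LTV 82.2% is in the ≤83% band → 10.625%.

10.625%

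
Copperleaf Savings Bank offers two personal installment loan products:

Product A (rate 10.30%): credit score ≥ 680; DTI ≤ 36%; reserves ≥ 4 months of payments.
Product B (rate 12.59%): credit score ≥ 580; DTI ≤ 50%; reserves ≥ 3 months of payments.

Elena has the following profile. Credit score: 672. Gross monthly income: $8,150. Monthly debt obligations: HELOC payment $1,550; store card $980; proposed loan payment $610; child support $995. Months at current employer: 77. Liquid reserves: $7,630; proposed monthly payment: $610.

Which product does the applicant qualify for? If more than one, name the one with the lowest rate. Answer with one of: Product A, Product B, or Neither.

Neither

Total debts = (1,550 + 980 + 610 + 995) = 4,135; DTI = 4,135/8,150 = 50.7%.
Reserves = 7,630/610 = 12.5 months.
Product A: score 672 < 680; DTI 50.7% > 36%; reserves 12.5 ≥ 4 mo → does not qualify.
Product B: score 672 ≥ 580; DTI 50.7% > 50%; reserves 12.5 ≥ 3 mo → does not qualify.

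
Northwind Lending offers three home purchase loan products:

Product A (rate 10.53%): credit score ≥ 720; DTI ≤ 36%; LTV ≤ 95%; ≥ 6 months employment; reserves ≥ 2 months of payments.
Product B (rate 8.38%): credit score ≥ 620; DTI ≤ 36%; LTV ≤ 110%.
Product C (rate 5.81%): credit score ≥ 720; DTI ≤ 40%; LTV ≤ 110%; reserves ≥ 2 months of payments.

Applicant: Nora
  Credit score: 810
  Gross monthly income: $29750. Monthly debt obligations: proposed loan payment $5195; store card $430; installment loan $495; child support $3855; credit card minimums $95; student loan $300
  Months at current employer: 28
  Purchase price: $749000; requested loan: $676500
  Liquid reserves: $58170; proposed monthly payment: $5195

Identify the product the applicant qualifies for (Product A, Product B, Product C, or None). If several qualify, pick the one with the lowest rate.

Total debts = (5,195 + 430 + 495 + 3,855 + 95 + 300) = 10,370; DTI = 10,370/29,750 = 34.9%.
LTV = 676,500/749,000 = 90.3%.
Reserves = 58,170/5,195 = 11.2 months.
Product A: score 810 ≥ 720; DTI 34.9% ≤ 36%; LTV 90.3% ≤ 95%; employment 28 ≥ 6 mo; reserves 11.2 ≥ 2 mo → qualifies.
Product B: score 810 ≥ 620; DTI 34.9% ≤ 36%; LTV 90.3% ≤ 110% → qualifies.
Product C: score 810 ≥ 720; DTI 34.9% ≤ 40%; LTV 90.3% ≤ 110%; reserves 11.2 ≥ 2 mo → qualifies.
Qualifying: Product A, Product B, Product C. Lowest rate is 5.81% → Product C.

Product C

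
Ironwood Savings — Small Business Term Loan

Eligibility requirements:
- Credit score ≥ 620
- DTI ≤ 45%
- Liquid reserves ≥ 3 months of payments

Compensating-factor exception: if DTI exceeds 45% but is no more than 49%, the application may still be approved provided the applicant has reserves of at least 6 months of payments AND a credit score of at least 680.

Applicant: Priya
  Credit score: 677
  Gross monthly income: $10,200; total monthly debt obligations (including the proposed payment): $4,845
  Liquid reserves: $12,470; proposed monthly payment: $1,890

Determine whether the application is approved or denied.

Denied

Credit score 677 ≥ 620 (meets base)
DTI: 4,845 ÷ 10,200 = 47.5%, over the 45% base limit.
Reserves = 12,470/1,890 = 6.6 months ≥ 3
47.5% falls in the override range (45%–49%), so the compensating-factor test applies.
Override check — reserves: 6.6 mo (ok); score: 677 (below 680).
Override conditions not both satisfied; exception does not apply.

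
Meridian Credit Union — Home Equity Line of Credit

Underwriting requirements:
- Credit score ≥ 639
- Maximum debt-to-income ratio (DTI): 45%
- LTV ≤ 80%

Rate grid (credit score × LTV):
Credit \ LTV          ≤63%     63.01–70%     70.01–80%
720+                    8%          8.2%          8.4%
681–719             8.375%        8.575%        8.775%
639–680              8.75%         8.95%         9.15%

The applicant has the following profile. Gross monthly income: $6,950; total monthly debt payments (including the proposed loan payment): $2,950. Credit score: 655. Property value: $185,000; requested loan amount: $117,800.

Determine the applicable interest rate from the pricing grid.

Credit score 655 ≥ 639; Debt-to-income = 2,950/6,950 = 42.4% — meets 45% limit
LTV: 117,800 ÷ 185,000 = 63.7%, within 80% cap
Row: 655 falls in 639–680. Column: 63.7% falls in 63.01–70%. Rate = 8.95%.

8.95%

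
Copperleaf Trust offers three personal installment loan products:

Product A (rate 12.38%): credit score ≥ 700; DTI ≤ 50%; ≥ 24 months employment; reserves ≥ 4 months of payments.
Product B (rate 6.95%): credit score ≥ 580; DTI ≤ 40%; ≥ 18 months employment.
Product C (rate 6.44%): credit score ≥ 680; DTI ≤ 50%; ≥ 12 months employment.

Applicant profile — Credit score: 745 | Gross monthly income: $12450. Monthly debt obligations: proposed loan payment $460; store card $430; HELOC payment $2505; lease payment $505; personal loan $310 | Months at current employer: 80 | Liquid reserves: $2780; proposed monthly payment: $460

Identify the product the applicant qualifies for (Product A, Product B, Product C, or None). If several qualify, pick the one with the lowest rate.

Total debts = (460 + 430 + 2,505 + 505 + 310) = 4,210; DTI = 4,210/12,450 = 33.8%.
Reserves = 2,780/460 = 6.0 months.
Product A: score 745 ≥ 700; DTI 33.8% ≤ 50%; employment 80 ≥ 24 mo; reserves 6.0 ≥ 4 mo → qualifies.
Product B: score 745 ≥ 580; DTI 33.8% ≤ 40%; employment 80 ≥ 18 mo → qualifies.
Product C: score 745 ≥ 680; DTI 33.8% ≤ 50%; employment 80 ≥ 12 mo → qualifies.
Qualifying: Product A, Product B, Product C. Lowest rate is 6.44% → Product C.

Product C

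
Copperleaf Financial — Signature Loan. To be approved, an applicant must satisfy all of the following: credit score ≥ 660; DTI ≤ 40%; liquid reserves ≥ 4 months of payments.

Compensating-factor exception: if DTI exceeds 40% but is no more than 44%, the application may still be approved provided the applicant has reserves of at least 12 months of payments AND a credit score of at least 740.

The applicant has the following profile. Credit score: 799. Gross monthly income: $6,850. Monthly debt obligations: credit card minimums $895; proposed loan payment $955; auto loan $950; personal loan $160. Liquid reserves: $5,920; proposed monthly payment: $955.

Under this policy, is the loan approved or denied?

Credit score 799 ≥ 660 (meets base)
Total debts = (895 + 955 + 950 + 160) = 2,960. DTI = 2,960/6,850 = 43.2% > 40% — standard DTI limit exceeded.
Liquid reserves cover 5,920/955 = 6.2 months — ≥ 4 required
DTI 43.2% is within the 40%–44% exception band; checking compensating factors.
Reserves 6.2 < 12 months; credit score 799 ≥ 740.
Compensating-factor requirement not fully met.

Denied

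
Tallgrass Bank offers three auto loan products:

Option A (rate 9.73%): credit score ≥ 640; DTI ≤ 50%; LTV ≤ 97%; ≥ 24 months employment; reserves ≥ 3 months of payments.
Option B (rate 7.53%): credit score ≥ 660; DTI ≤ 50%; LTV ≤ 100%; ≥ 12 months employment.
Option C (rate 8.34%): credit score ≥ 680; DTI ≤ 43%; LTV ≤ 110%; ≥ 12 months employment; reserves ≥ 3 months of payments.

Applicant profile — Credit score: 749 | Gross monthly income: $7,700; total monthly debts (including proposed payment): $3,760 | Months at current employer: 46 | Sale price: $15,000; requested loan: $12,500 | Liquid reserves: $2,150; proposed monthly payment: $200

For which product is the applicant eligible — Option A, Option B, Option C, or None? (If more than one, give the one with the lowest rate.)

DTI = 3,760/7,700 = 48.8%.
LTV = 12,500/15,000 = 83.3%.
Reserves = 2,150/200 = 10.8 months.
Option A: score 749 ≥ 640; DTI 48.8% ≤ 50%; LTV 83.3% ≤ 97%; employment 46 ≥ 24 mo; reserves 10.8 ≥ 3 mo → qualifies.
Option B: score 749 ≥ 660; DTI 48.8% ≤ 50%; LTV 83.3% ≤ 100%; employment 46 ≥ 12 mo → qualifies.
Option C: score 749 ≥ 680; DTI 48.8% > 43%; LTV 83.3% ≤ 110%; employment 46 ≥ 12 mo; reserves 10.8 ≥ 3 mo → does not qualify.
Qualifying: Option A, Option B. Lowest rate is 7.53% → Option B.

Option B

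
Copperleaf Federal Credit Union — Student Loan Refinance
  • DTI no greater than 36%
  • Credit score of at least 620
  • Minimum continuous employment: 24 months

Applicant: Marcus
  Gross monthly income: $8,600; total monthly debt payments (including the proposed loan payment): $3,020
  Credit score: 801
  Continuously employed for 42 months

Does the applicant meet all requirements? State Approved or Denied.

Debt-to-income = 3,020/8,600 = 35.1% — meets 36% limit
Credit score 801 ≥ 620 (meets)
Employment 42 ≥ 24 months
All criteria satisfied.

Approved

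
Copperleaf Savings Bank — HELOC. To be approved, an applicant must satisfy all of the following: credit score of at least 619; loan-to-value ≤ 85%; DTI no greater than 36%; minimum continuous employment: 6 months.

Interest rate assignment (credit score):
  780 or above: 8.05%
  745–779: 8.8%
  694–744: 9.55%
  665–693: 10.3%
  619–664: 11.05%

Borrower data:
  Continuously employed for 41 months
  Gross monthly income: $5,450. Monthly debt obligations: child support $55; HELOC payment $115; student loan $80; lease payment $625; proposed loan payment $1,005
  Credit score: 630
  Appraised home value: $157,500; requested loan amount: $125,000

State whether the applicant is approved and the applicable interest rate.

Approved at 11.05%

Credit score 630 ≥ 619 (meets minimum)
Total monthly debts = (55 + 115 + 80 + 625 + 1,005) = 1,880. DTI = 1,880/5,450 = 34.5% ≤ 36%
LTV = 125,000/157,500 = 79.4% ≤ 85%
Employment 41 ≥ 6 months
All requirements met. Score 630 falls in the 619–664 tier → 11.05%.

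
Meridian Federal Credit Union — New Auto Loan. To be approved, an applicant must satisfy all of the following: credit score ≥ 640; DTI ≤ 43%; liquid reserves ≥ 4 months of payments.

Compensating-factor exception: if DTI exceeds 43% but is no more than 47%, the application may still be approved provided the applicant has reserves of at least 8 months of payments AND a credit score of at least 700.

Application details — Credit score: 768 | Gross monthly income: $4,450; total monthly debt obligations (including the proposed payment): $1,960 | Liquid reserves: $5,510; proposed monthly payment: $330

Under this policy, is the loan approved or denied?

Credit score 768 ≥ 640 (meets base)
DTI = 1,960/4,450 = 44% > 43% — standard DTI limit exceeded.
Reserves: 5,510 ÷ 330 = 16.7 months (meets 4-month minimum)
44% falls in the override range (43%–47%), so the compensating-factor test applies.
Reserves 16.7 ≥ 8 months; credit score 768 ≥ 700.
Both compensating conditions met → exception applies.

Approved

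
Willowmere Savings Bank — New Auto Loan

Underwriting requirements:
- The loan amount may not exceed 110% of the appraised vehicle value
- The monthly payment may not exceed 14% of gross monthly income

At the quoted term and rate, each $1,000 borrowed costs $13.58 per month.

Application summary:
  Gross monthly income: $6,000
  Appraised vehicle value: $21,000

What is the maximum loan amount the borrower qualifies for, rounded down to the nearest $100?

$23,100

Payment cap: 14% × $6,000 = $840/month.
At $13.58 per $1,000, that supports 840/13.58 × 1,000 ≈ $61,855 → $61,800.
LTV cap: 110% × $21,000 = $23,100 → $23,100.
Binding constraint: loan-to-value.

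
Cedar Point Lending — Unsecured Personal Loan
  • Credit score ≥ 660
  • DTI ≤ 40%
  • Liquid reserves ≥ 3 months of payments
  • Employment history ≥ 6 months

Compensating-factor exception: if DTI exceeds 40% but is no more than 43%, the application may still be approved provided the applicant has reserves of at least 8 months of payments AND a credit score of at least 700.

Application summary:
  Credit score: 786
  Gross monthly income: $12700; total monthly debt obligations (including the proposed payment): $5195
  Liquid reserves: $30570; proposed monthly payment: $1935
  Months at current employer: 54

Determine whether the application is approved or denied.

Credit score 786 ≥ 660 (meets base)
DTI = 5,195/12,700 = 40.9% > 40% — standard DTI limit exceeded.
Liquid reserves cover 30,570/1,935 = 15.8 months — ≥ 3 required
Employment 54 ≥ 6 months
40.9% falls in the override range (40%–43%), so the compensating-factor test applies.
Reserves 15.8 ≥ 8 months; credit score 786 ≥ 700.
Both compensating conditions met → exception applies.

Approved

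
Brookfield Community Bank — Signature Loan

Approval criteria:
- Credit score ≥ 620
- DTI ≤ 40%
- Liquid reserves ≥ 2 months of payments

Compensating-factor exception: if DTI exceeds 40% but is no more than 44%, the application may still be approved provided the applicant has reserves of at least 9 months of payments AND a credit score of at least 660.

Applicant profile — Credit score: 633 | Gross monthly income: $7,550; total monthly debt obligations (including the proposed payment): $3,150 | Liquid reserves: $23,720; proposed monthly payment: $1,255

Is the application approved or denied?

Credit score 633 ≥ 620 (meets base)
DTI: 3,150 ÷ 7,550 = 41.7%, over the 40% base limit.
Reserves: 23,720 ÷ 1,255 = 18.9 months (meets 2-month minimum)
DTI 41.7% is within the 40%–44% exception band; checking compensating factors.
Reserves 18.9 ≥ 9 months; credit score 633 < 660.
Override conditions not both satisfied; exception does not apply.

Denied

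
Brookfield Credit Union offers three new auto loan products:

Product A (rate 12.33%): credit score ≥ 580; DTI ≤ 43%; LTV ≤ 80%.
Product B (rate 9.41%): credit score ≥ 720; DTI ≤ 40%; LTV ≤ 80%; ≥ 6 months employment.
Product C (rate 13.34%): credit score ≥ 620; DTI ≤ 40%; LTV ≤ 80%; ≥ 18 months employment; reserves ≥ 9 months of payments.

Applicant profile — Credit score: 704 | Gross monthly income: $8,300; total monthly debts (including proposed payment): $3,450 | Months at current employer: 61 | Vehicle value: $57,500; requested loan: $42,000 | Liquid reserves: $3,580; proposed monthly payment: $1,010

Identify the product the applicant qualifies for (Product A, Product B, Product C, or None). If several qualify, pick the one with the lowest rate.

Product A

DTI = 3,450/8,300 = 41.6%.
LTV = 42,000/57,500 = 73%.
Reserves = 3,580/1,010 = 3.5 months.
Product A: score 704 ≥ 580; DTI 41.6% ≤ 43%; LTV 73% ≤ 80% → qualifies.
Product B: score 704 < 720; DTI 41.6% > 40%; LTV 73% ≤ 80%; employment 61 ≥ 6 mo → does not qualify.
Product C: score 704 ≥ 620; DTI 41.6% > 40%; LTV 73% ≤ 80%; employment 61 ≥ 18 mo; reserves 3.5 < 9 mo → does not qualify.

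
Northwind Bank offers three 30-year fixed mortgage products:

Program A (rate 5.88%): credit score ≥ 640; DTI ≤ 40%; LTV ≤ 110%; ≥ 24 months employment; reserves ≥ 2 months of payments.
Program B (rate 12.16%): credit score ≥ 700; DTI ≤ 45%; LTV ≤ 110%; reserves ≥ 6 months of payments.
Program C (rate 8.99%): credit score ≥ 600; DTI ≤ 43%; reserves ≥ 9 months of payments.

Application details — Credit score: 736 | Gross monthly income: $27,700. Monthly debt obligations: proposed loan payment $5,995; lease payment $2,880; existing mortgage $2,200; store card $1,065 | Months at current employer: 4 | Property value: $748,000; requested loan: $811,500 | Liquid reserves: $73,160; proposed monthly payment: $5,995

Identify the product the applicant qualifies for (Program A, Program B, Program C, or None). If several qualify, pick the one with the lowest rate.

Program B

Total debts = (5,995 + 2,880 + 2,200 + 1,065) = 12,140; DTI = 12,140/27,700 = 43.8%.
LTV = 811,500/748,000 = 108.5%.
Reserves = 73,160/5,995 = 12.2 months.
Program A: score 736 ≥ 640; DTI 43.8% > 40%; LTV 108.5% ≤ 110%; employment 4 < 24 mo; reserves 12.2 ≥ 2 mo → does not qualify.
Program B: score 736 ≥ 700; DTI 43.8% ≤ 45%; LTV 108.5% ≤ 110%; reserves 12.2 ≥ 6 mo → qualifies.
Program C: score 736 ≥ 600; DTI 43.8% > 43%; reserves 12.2 ≥ 9 mo → does not qualify.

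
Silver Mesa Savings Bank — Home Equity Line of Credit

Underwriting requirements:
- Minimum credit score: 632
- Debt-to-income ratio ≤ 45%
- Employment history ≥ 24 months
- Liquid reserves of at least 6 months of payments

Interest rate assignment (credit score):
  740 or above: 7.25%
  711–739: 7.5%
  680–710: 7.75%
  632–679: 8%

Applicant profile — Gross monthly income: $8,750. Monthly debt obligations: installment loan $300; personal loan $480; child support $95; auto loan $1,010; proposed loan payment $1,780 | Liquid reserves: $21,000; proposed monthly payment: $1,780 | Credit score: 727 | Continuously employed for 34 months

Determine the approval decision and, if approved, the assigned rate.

Credit score 727 ≥ 632 (meets minimum)
Total monthly debts = (300 + 480 + 95 + 1,010 + 1,780) = 3,665. DTI = 3,665/8,750 = 41.9% ≤ 45%
Liquid reserves cover 21,000/1,780 = 11.8 months — ≥ 6 required
Employment 34 ≥ 24 months
All requirements met. Score 727 falls in the 711–739 tier → 7.5%.

Approved at 7.5%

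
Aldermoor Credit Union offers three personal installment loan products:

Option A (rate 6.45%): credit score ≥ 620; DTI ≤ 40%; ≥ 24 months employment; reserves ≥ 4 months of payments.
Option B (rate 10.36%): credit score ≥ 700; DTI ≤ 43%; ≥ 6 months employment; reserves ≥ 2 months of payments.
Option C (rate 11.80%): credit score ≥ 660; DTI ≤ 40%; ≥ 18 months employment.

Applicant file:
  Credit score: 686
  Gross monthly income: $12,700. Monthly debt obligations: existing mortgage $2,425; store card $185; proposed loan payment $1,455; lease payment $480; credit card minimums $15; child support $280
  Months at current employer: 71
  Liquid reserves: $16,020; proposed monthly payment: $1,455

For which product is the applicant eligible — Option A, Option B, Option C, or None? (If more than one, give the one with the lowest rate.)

Total debts = (2,425 + 185 + 1,455 + 480 + 15 + 280) = 4,840; DTI = 4,840/12,700 = 38.1%.
Reserves = 16,020/1,455 = 11.0 months.
Option A: score 686 ≥ 620; DTI 38.1% ≤ 40%; employment 71 ≥ 24 mo; reserves 11.0 ≥ 4 mo → qualifies.
Option B: score 686 < 700; DTI 38.1% ≤ 43%; employment 71 ≥ 6 mo; reserves 11.0 ≥ 2 mo → does not qualify.
Option C: score 686 ≥ 660; DTI 38.1% ≤ 40%; employment 71 ≥ 18 mo → qualifies.
Qualifying: Option A, Option C. Lowest rate is 6.45% → Option A.

Option A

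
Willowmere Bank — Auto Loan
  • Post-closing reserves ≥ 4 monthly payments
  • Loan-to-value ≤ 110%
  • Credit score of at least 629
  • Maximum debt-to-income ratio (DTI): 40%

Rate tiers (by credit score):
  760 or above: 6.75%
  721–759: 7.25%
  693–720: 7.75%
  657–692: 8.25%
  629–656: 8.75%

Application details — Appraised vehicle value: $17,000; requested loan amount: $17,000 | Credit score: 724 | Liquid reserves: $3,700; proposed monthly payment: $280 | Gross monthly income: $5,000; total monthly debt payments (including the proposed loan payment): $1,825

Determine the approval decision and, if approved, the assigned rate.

Approved at 7.25%

Credit score 724 ≥ 629 (meets minimum)
Liquid reserves cover 3,700/280 = 13.2 months — ≥ 4 required
LTV: 17,000 ÷ 17,000 = 100%, within 110% cap
Debt-to-income = 1,825/5,000 = 36.5% — meets 40% limit
All requirements met. Score 724 falls in the 721–759 tier → 7.25%.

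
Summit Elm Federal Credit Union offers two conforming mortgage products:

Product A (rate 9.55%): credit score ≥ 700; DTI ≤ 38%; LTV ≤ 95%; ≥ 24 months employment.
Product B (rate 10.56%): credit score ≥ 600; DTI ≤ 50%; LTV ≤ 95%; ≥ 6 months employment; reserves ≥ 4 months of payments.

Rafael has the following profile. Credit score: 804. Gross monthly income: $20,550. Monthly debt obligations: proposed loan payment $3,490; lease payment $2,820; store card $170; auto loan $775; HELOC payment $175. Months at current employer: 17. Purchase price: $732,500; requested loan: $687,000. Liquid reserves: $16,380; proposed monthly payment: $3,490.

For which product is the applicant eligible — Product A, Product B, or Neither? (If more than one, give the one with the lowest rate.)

Product B

Total debts = (3,490 + 2,820 + 170 + 775 + 175) = 7,430; DTI = 7,430/20,550 = 36.2%.
LTV = 687,000/732,500 = 93.8%.
Reserves = 16,380/3,490 = 4.7 months.
Product A: score 804 ≥ 700; DTI 36.2% ≤ 38%; LTV 93.8% ≤ 95%; employment 17 < 24 mo → does not qualify.
Product B: score 804 ≥ 600; DTI 36.2% ≤ 50%; LTV 93.8% ≤ 95%; employment 17 ≥ 6 mo; reserves 4.7 ≥ 4 mo → qualifies.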